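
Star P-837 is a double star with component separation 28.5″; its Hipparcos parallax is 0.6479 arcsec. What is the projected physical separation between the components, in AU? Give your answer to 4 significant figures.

d = 1/p = 1/0.6479″ = 1.5434 pc.
At distance d (pc), an angle of θ arcsec spans θ·d AU: s = 28.5 × 1.5434 = 43.987 AU.

43.99 AU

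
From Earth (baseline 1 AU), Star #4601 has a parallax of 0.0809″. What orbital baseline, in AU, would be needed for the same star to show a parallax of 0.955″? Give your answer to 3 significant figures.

Parallax scales linearly with baseline: p ∝ B, so B = p_target / p_Earth × 1 AU.
B = 0.955 / 0.0809 = 11.805 AU.

11.8 AU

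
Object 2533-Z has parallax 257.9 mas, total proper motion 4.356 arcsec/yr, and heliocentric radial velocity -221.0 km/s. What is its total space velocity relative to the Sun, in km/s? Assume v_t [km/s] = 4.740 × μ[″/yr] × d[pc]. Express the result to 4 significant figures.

d = 1/p = 1/0.2579″ = 3.8775 pc.
v_t = 4.740 μ d = 4.740 × 4.356 × 3.8775 = 80.06 km/s.
v = √(v_r² + v_t²) = √((-221.0)² + 80.06²) = √55250.6 = 235.05 km/s.

235.1 km/s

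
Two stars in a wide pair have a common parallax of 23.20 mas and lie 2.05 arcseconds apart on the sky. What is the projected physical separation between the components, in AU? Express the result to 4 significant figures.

d = 1/p = 1/0.02320″ = 43.103 pc.
At distance d (pc), an angle of θ arcsec spans θ·d AU: s = 2.05 × 43.103 = 88.361 AU.

88.36 AU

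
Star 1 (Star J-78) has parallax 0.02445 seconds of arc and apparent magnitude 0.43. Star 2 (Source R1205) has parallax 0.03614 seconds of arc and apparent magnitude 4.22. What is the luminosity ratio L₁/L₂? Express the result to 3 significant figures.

d₁ = 1/p₁ = 1/0.02445″ = 40.9 pc; d₂ = 1/p₂ = 1/0.03614″ = 27.67 pc.
M₁ = m₁ − 5 log₁₀ d₁ + 5 = 0.43 − 8.0586 + 5 = -2.6286.
M₂ = 4.22 − 7.2100 + 5 = 2.0100.
L₁/L₂ = 10^(0.4(M₂ − M₁)) = 10^(0.4 × 4.6386) = 10^1.85544 = 71.687.

L₁/L₂ = 71.7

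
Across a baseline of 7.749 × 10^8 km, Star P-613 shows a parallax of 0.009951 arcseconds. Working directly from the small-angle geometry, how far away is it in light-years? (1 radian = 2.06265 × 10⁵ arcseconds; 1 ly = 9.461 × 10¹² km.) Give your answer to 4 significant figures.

θ = 0.009951″ = 0.009951/206265 = 4.8244 × 10^-8 rad.
d = B/θ = (7.749 × 10^8) / (4.8244 × 10^-8) = 1.6062 × 10^16 km = (1.6062 × 10^16) / (9.461 × 10^12) ly = 1697.7 ly.

1698 ly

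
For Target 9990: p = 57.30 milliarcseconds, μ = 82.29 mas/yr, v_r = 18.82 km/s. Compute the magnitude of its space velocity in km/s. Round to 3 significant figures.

d = 1/p = 1/0.05730″ = 17.452 pc.
μ = 82.29 mas/yr = 0.08229 ″/yr.
v_t = 4.740 μ d = 4.740 × 0.08229 × 17.452 = 6.8072 km/s.
v = √(v_r² + v_t²) = √(18.82² + 6.8072²) = √400.53 = 20.013 km/s.

20.0 km/s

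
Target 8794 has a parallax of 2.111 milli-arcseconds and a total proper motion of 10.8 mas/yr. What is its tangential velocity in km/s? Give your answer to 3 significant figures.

d = 1/p = 1/0.002111″ = 473.71 pc.
μ = 10.8 mas/yr = 0.0108 ″/yr.
v_t = 4.74 × μ × d = 4.74 × 0.0108 × 473.71 = 24.25 km/s.

24.3 km/s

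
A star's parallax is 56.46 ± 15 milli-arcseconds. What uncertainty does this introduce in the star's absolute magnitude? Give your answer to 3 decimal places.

M = m − 5 log₁₀ d + 5 = m + 5 log₁₀ p + 5, so ∂M/∂p = 5/(p ln 10).
σ_M = (5/ln 10) · (σ_p/p) = 2.1715 × 15/56.46 = 2.1715 × 0.26567 = 0.5769.

σ_M = 0.577 mag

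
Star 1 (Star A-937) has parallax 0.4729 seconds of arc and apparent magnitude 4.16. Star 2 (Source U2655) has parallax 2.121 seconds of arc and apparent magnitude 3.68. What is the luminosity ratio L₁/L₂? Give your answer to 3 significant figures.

d₁ = 1/p₁ = 1/0.4729″ = 2.1146 pc; d₂ = 1/p₂ = 1/2.121″ = 0.47148 pc.
M₁ = m₁ − 5 log₁₀ d₁ + 5 = 4.16 − 1.6261 + 5 = 7.5339.
M₂ = 3.68 − (-1.6327) + 5 = 10.3127.
L₁/L₂ = 10^(0.4(M₂ − M₁)) = 10^(0.4 × 2.7788) = 10^1.11152 = 12.928.

L₁/L₂ = 12.9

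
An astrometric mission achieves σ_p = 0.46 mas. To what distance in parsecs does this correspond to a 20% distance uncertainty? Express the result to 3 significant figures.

435 pc

σ_d/d = σ_p/p, so the condition is σ_p/p ≤ 0.20, i.e. p ≥ σ_p/0.20.
p_min = 0.46/0.20 = 2.3 mas = 0.0023 arcsec.
d_max = 1/p_min = 1/0.0023 = 434.78 pc.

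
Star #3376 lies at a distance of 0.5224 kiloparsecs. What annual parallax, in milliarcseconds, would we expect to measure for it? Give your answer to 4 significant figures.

1.914 mas

d = 0.5224 kpc = 522.4 pc.
p = 1/d = 1/522.4 = 0.0019142 arcsec.
= 0.0019142 × 1000 = 1.9142 mas.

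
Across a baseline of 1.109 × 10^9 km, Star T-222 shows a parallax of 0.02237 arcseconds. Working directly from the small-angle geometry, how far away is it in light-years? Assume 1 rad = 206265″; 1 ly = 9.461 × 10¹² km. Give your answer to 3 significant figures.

1080 ly

θ = 0.02237″ = 0.02237/206265 = 1.0845 × 10^-7 rad.
d = B/θ = (1.109 × 10^9) / (1.0845 × 10^-7) = 1.0226 × 10^16 km = (1.0226 × 10^16) / (9.461 × 10^12) ly = 1080.9 ly.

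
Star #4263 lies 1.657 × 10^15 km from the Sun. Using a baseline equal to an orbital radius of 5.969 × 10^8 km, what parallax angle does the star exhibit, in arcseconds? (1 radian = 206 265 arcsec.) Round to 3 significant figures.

θ ≈ B/d = (5.969 × 10^8) / (1.657 × 10^15) = 3.6023 × 10^-7 rad.
In arcseconds: 3.6023 × 10^-7 × 206265 = 0.074303″.

0.0743 arcsec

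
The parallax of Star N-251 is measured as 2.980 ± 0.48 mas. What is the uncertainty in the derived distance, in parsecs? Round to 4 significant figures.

54.05 pc

d = 1/p, so σ_d = σ_p / p².
σ_d = 0.000480 / (0.002980)² = 0.000480 / 0.0000088804 = 54.052 pc.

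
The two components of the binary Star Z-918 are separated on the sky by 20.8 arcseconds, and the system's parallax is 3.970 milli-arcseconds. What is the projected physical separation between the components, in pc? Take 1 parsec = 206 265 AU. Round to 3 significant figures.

d = 1/p = 1/0.003970″ = 251.89 pc.
At distance d (pc), an angle of θ arcsec spans θ·d AU: s = 20.8 × 251.89 = 5239.3 AU.
= 5239.3 / 206265 = 0.025401 pc.

0.0254 pc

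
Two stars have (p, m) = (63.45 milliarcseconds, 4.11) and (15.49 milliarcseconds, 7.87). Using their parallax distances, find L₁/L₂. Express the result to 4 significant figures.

L₁/L₂ = 1.902

d₁ = 1/p₁ = 1/0.06345″ = 15.76 pc; d₂ = 1/p₂ = 1/0.01549″ = 64.558 pc.
M₁ = m₁ − 5 log₁₀ d₁ + 5 = 4.11 − 5.9878 + 5 = 3.1222.
M₂ = 7.87 − 9.0498 + 5 = 3.8202.
L₁/L₂ = 10^(0.4(M₂ − M₁)) = 10^(0.4 × 0.6980) = 10^0.27920 = 1.902.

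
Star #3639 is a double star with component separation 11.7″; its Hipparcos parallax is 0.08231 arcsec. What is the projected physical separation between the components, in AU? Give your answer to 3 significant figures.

d = 1/p = 1/0.08231″ = 12.149 pc.
At distance d (pc), an angle of θ arcsec spans θ·d AU: s = 11.7 × 12.149 = 142.14 AU.

142 AU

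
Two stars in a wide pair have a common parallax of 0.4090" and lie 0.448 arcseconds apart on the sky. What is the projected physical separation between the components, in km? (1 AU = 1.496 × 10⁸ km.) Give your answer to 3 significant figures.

d = 1/p = 1/0.4090″ = 2.445 pc.
At distance d (pc), an angle of θ arcsec spans θ·d AU: s = 0.448 × 2.445 = 1.0954 AU.
= 1.0954 × 1.496 × 10⁸ km = 1.6387 × 10^8 km.

1.64 × 10^8 km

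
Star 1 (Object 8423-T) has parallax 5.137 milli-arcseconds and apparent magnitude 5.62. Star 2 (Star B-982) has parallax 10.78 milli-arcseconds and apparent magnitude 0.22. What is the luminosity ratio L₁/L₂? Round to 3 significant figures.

d₁ = 1/p₁ = 1/0.005137″ = 194.67 pc; d₂ = 1/p₂ = 1/0.01078″ = 92.764 pc.
M₁ = m₁ − 5 log₁₀ d₁ + 5 = 5.62 − 11.4465 + 5 = -0.8265.
M₂ = 0.22 − 9.8369 + 5 = -4.6169.
L₁/L₂ = 10^(0.4(M₂ − M₁)) = 10^(0.4 × (-3.7904)) = 10^(-1.51616) = 0.030468.

L₁/L₂ = 0.0305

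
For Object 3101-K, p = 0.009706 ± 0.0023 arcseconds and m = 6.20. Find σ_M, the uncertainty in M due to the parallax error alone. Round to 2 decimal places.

M = m − 5 log₁₀ d + 5 = m + 5 log₁₀ p + 5, so ∂M/∂p = 5/(p ln 10).
σ_M = (5/ln 10) · (σ_p/p) = 2.1715 × 0.0023/0.009706 = 2.1715 × 0.23697 = 0.51458.

σ_M = 0.51 mag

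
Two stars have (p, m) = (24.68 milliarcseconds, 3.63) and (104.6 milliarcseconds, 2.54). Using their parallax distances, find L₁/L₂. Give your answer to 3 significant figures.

d₁ = 1/p₁ = 1/0.02468″ = 40.519 pc; d₂ = 1/p₂ = 1/0.1046″ = 9.5602 pc.
M₁ = m₁ − 5 log₁₀ d₁ + 5 = 3.63 − 8.0383 + 5 = 0.5917.
M₂ = 2.54 − 4.9023 + 5 = 2.6377.
L₁/L₂ = 10^(0.4(M₂ − M₁)) = 10^(0.4 × 2.0460) = 10^0.81840 = 6.5826.

L₁/L₂ = 6.58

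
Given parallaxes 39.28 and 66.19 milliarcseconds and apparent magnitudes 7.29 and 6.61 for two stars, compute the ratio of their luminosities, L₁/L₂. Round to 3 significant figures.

d₁ = 1/p₁ = 1/0.03928″ = 25.458 pc; d₂ = 1/p₂ = 1/0.06619″ = 15.108 pc.
M₁ = m₁ − 5 log₁₀ d₁ + 5 = 7.29 − 7.0291 + 5 = 5.2609.
M₂ = 6.61 − 5.8960 + 5 = 5.7140.
L₁/L₂ = 10^(0.4(M₂ − M₁)) = 10^(0.4 × 0.4531) = 10^0.18124 = 1.5179.

L₁/L₂ = 1.52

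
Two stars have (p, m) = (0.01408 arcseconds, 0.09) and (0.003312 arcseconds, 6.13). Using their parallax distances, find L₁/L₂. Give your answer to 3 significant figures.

L₁/L₂ = 14.4

d₁ = 1/p₁ = 1/0.01408″ = 71.023 pc; d₂ = 1/p₂ = 1/0.003312″ = 301.93 pc.
M₁ = m₁ − 5 log₁₀ d₁ + 5 = 0.09 − 9.2570 + 5 = -4.1670.
M₂ = 6.13 − 12.3995 + 5 = -1.2695.
L₁/L₂ = 10^(0.4(M₂ − M₁)) = 10^(0.4 × 2.8975) = 10^1.15900 = 14.421.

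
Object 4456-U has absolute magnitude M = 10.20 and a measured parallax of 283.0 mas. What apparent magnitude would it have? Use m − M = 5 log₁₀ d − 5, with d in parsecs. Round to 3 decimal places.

d = 1/p = 1/0.2830″ = 3.5336 pc.
m − M = 5 log₁₀ d − 5 = 5 log₁₀(3.5336) − 5 = 2.7411 − 5 = -2.2589.
m = M + (m − M) = 10.20 + (-2.2589) = 7.941.

m = 7.941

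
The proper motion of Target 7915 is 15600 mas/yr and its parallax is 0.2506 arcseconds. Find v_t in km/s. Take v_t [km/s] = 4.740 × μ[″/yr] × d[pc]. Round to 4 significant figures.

d = 1/p = 1/0.2506″ = 3.9904 pc.
μ = 15600 mas/yr = 15.6 ″/yr.
v_t = 4.74 × μ × d = 4.74 × 15.6 × 3.9904 = 295.07 km/s.

295.1 km/s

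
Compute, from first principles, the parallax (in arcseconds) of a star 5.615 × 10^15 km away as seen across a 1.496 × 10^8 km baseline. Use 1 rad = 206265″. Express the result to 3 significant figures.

θ ≈ B/d = (1.496 × 10^8) / (5.615 × 10^15) = 2.6643 × 10^-8 rad.
In arcseconds: 2.6643 × 10^-8 × 206265 = 0.0054955″.

0.00550 arcsec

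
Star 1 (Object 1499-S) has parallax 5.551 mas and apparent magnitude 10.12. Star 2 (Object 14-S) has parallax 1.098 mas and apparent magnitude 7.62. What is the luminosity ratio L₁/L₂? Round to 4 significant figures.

L₁/L₂ = 0.003913

d₁ = 1/p₁ = 1/0.005551″ = 180.15 pc; d₂ = 1/p₂ = 1/0.001098″ = 910.75 pc.
M₁ = m₁ − 5 log₁₀ d₁ + 5 = 10.12 − 11.2782 + 5 = 3.8418.
M₂ = 7.62 − 14.7970 + 5 = -2.1770.
L₁/L₂ = 10^(0.4(M₂ − M₁)) = 10^(0.4 × (-6.0188)) = 10^(-2.40752) = 0.0039127.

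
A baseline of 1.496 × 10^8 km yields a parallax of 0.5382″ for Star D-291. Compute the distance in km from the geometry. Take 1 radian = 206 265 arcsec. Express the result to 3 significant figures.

θ = 0.5382″ = 0.5382/206265 = 2.6093 × 10^-6 rad.
d = B/θ = (1.496 × 10^8) / (2.6093 × 10^-6) = 5.7333 × 10^13 km.

5.73 × 10^13 km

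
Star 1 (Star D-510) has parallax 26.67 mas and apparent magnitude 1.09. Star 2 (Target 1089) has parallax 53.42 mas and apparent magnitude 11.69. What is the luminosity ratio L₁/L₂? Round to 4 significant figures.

L₁/L₂ = 69720

d₁ = 1/p₁ = 1/0.02667″ = 37.495 pc; d₂ = 1/p₂ = 1/0.05342″ = 18.72 pc.
M₁ = m₁ − 5 log₁₀ d₁ + 5 = 1.09 − 7.8699 + 5 = -1.7799.
M₂ = 11.69 − 6.3615 + 5 = 10.3285.
L₁/L₂ = 10^(0.4(M₂ − M₁)) = 10^(0.4 × 12.1084) = 10^4.84336 = 69720.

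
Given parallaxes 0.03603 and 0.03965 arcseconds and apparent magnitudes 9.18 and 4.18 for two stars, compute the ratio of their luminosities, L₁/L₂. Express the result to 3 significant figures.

d₁ = 1/p₁ = 1/0.03603″ = 27.755 pc; d₂ = 1/p₂ = 1/0.03965″ = 25.221 pc.
M₁ = m₁ − 5 log₁₀ d₁ + 5 = 9.18 − 7.2167 + 5 = 6.9633.
M₂ = 4.18 − 7.0088 + 5 = 2.1712.
L₁/L₂ = 10^(0.4(M₂ − M₁)) = 10^(0.4 × (-4.7921)) = 10^(-1.91684) = 0.01211.

L₁/L₂ = 0.0121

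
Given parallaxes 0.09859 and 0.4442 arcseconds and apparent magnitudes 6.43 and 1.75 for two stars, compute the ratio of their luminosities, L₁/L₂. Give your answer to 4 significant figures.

L₁/L₂ = 0.2726

d₁ = 1/p₁ = 1/0.09859″ = 10.143 pc; d₂ = 1/p₂ = 1/0.4442″ = 2.2512 pc.
M₁ = m₁ − 5 log₁₀ d₁ + 5 = 6.43 − 5.0308 + 5 = 6.3992.
M₂ = 1.75 − 1.7621 + 5 = 4.9879.
L₁/L₂ = 10^(0.4(M₂ − M₁)) = 10^(0.4 × (-1.4113)) = 10^(-0.56452) = 0.27257.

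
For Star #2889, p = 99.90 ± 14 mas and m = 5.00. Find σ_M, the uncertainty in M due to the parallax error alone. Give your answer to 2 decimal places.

M = m − 5 log₁₀ d + 5 = m + 5 log₁₀ p + 5, so ∂M/∂p = 5/(p ln 10).
σ_M = (5/ln 10) · (σ_p/p) = 2.1715 × 14/99.90 = 2.1715 × 0.14014 = 0.30431.

σ_M = 0.30 mag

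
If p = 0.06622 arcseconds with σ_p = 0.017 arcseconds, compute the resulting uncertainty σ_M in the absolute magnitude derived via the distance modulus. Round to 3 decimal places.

M = m − 5 log₁₀ d + 5 = m + 5 log₁₀ p + 5, so ∂M/∂p = 5/(p ln 10).
σ_M = (5/ln 10) · (σ_p/p) = 2.1715 × 0.017/0.06622 = 2.1715 × 0.25672 = 0.55747.

σ_M = 0.557 mag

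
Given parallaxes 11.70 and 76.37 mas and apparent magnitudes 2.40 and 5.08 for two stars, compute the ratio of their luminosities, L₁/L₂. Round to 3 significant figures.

L₁/L₂ = 503

d₁ = 1/p₁ = 1/0.01170″ = 85.47 pc; d₂ = 1/p₂ = 1/0.07637″ = 13.094 pc.
M₁ = m₁ − 5 log₁₀ d₁ + 5 = 2.40 − 9.6591 + 5 = -2.2591.
M₂ = 5.08 − 5.5854 + 5 = 4.4946.
L₁/L₂ = 10^(0.4(M₂ − M₁)) = 10^(0.4 × 6.7537) = 10^2.70148 = 502.9.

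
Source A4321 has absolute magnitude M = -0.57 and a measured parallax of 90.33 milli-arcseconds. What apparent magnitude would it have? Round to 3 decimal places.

d = 1/p = 1/0.09033″ = 11.071 pc.
m − M = 5 log₁₀ d − 5 = 5 log₁₀(11.071) − 5 = 5.2209 − 5 = 0.2209.
m = M + (m − M) = -0.57 + 0.2209 = -0.349.

m = -0.349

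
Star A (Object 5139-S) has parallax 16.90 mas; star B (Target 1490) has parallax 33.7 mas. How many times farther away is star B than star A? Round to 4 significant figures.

0.5015

Since d = 1/p, d_B/d_A = p_A/p_B.
= 16.90 / 33.7 = 0.50148.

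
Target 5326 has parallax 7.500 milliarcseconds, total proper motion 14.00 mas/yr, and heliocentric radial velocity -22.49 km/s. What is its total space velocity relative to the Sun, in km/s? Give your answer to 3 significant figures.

d = 1/p = 1/0.007500″ = 133.33 pc.
μ = 14.00 mas/yr = 0.01400 ″/yr.
v_t = 4.740 μ d = 4.740 × 0.01400 × 133.33 = 8.8478 km/s.
v = √(v_r² + v_t²) = √((-22.49)² + 8.8478²) = √584.084 = 24.168 km/s.

24.2 km/s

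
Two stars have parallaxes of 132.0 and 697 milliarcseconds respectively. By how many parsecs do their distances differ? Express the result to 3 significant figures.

d_A = 1/0.1320″ = 7.5758 pc; d_B = 1/0.6970″ = 1.4347 pc.
|d_B − d_A| = |1.4347 − 7.5758| = 6.1411 pc.

6.14 pc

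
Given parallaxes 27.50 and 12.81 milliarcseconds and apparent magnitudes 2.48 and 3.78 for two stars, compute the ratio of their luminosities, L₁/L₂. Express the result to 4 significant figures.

L₁/L₂ = 0.7185

d₁ = 1/p₁ = 1/0.02750″ = 36.364 pc; d₂ = 1/p₂ = 1/0.01281″ = 78.064 pc.
M₁ = m₁ − 5 log₁₀ d₁ + 5 = 2.48 − 7.8034 + 5 = -0.3234.
M₂ = 3.78 − 9.4623 + 5 = -0.6823.
L₁/L₂ = 10^(0.4(M₂ − M₁)) = 10^(0.4 × (-0.3589)) = 10^(-0.14356) = 0.71852.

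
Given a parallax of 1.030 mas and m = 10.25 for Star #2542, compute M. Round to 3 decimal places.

d = 1/p = 1/0.001030″ = 970.87 pc.
m − M = 5 log₁₀(970.87) − 5 = 14.9358 − 5 = 9.9358.
M = m − (m − M) = 10.25 − 9.9358 = 0.314.

M = 0.314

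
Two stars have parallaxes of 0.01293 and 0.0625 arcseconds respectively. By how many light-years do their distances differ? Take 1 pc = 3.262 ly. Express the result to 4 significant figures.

d_A = 1/0.01293″ = 77.34 pc; d_B = 1/0.06250″ = 16 pc.
|d_B − d_A| = |16 − 77.34| = 61.34 pc = 61.34 × 3.262 ly = 200.09 ly.

200.1 ly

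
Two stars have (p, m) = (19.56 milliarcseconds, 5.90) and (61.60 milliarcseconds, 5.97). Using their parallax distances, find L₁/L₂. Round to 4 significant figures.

d₁ = 1/p₁ = 1/0.01956″ = 51.125 pc; d₂ = 1/p₂ = 1/0.06160″ = 16.234 pc.
M₁ = m₁ − 5 log₁₀ d₁ + 5 = 5.90 − 8.5432 + 5 = 2.3568.
M₂ = 5.97 − 6.0521 + 5 = 4.9179.
L₁/L₂ = 10^(0.4(M₂ − M₁)) = 10^(0.4 × 2.5611) = 10^1.02444 = 10.579.

L₁/L₂ = 10.58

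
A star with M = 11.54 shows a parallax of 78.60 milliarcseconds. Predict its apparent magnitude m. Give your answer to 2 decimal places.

m = 12.06

d = 1/p = 1/0.07860″ = 12.723 pc.
m − M = 5 log₁₀ d − 5 = 5 log₁₀(12.723) − 5 = 5.5229 − 5 = 0.5229.
m = M + (m − M) = 11.54 + 0.5229 = 12.06.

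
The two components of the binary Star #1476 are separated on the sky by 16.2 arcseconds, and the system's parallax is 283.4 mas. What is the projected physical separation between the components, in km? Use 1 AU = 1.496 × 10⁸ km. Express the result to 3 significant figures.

d = 1/p = 1/0.2834″ = 3.5286 pc.
At distance d (pc), an angle of θ arcsec spans θ·d AU: s = 16.2 × 3.5286 = 57.163 AU.
= 57.163 × 1.496 × 10⁸ km = 8.5516 × 10^9 km.

8.55 × 10^9 km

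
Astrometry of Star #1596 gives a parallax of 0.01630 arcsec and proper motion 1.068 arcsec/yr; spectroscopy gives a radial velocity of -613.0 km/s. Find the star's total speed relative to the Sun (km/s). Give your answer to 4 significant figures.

d = 1/p = 1/0.01630″ = 61.35 pc.
v_t = 4.740 μ d = 4.740 × 1.068 × 61.35 = 310.57 km/s.
v = √(v_r² + v_t²) = √((-613.0)² + 310.57²) = √472223 = 687.18 km/s.

687.2 km/s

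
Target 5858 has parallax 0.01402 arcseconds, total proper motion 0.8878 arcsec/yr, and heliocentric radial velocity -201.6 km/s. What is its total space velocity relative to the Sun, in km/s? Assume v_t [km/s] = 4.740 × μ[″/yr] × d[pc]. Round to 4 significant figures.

d = 1/p = 1/0.01402″ = 71.327 pc.
v_t = 4.740 μ d = 4.740 × 0.8878 × 71.327 = 300.16 km/s.
v = √(v_r² + v_t²) = √((-201.6)² + 300.16²) = √130739 = 361.58 km/s.

361.6 km/s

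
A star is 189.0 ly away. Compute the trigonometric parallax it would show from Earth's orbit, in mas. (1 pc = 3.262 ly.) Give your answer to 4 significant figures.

17.26 mas

d = 189.0 ly ÷ 3.262 = 57.94 pc.
p = 1/d = 1/57.94 = 0.017259 arcsec.
= 0.017259 × 1000 = 17.259 mas.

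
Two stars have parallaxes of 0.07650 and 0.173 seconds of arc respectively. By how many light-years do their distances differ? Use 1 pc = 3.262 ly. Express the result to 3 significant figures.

d_A = 1/0.07650″ = 13.072 pc; d_B = 1/0.1730″ = 5.7803 pc.
|d_B − d_A| = |5.7803 − 13.072| = 7.2917 pc = 7.2917 × 3.262 ly = 23.786 ly.

23.8 ly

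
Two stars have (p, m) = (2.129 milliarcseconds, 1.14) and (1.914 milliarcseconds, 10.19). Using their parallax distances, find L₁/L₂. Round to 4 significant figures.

d₁ = 1/p₁ = 1/0.002129″ = 469.7 pc; d₂ = 1/p₂ = 1/0.001914″ = 522.47 pc.
M₁ = m₁ − 5 log₁₀ d₁ + 5 = 1.14 − 13.3591 + 5 = -7.2191.
M₂ = 10.19 − 13.5903 + 5 = 1.5997.
L₁/L₂ = 10^(0.4(M₂ − M₁)) = 10^(0.4 × 8.8188) = 10^3.52752 = 3369.1.

L₁/L₂ = 3369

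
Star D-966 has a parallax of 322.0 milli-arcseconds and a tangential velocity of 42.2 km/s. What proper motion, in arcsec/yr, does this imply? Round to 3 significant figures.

d = 1/p = 1/0.3220″ = 3.1056 pc.
μ = v_t / (4.74 d) = 42.2 / (4.74 × 3.1056) = 42.2 / 14.721 = 2.8667 ″/yr.

2.87 arcsec/yr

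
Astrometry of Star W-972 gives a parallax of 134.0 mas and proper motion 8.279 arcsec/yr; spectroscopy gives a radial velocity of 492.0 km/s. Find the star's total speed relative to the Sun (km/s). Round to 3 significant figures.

573 km/s

d = 1/p = 1/0.1340″ = 7.4627 pc.
v_t = 4.740 μ d = 4.740 × 8.279 × 7.4627 = 292.85 km/s.
v = √(v_r² + v_t²) = √(492.0² + 292.85²) = √327825 = 572.56 km/s.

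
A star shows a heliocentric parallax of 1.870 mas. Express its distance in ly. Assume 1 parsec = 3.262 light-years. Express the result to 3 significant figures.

1740 ly

p = 1.870 mas = 0.001870 arcsec.
d = 1/p = 1/0.001870 = 534.76 pc.
In light-years: 534.76 × 3.262 = 1744.4 ly.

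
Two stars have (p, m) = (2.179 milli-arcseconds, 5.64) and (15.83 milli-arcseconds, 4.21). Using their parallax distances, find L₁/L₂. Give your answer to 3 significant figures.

d₁ = 1/p₁ = 1/0.002179″ = 458.93 pc; d₂ = 1/p₂ = 1/0.01583″ = 63.171 pc.
M₁ = m₁ − 5 log₁₀ d₁ + 5 = 5.64 − 13.3087 + 5 = -2.6687.
M₂ = 4.21 − 9.0026 + 5 = 0.2074.
L₁/L₂ = 10^(0.4(M₂ − M₁)) = 10^(0.4 × 2.8761) = 10^1.15044 = 14.14.

L₁/L₂ = 14.1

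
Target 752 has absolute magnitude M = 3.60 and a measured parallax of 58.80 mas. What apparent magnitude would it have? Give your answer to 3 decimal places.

d = 1/p = 1/0.05880″ = 17.007 pc.
m − M = 5 log₁₀ d − 5 = 5 log₁₀(17.007) − 5 = 6.1531 − 5 = 1.1531.
m = M + (m − M) = 3.60 + 1.1531 = 4.753.

m = 4.753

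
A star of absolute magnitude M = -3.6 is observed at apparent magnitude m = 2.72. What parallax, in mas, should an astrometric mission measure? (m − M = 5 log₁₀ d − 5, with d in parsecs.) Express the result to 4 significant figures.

5.445 mas

m − M = 2.72 − (-3.6) = 6.32.
d = 10^((m−M)/5 + 1) = 10^2.264 = 183.65 pc.
p = 1/d = 1/183.65 = 0.0054451 arcsec = 5.4451 mas.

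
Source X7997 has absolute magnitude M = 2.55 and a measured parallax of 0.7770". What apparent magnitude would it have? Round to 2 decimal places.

d = 1/p = 1/0.7770″ = 1.287 pc.
m − M = 5 log₁₀ d − 5 = 5 log₁₀(1.287) − 5 = 0.5479 − 5 = -4.4521.
m = M + (m − M) = 2.55 + (-4.4521) = -1.90.

m = -1.90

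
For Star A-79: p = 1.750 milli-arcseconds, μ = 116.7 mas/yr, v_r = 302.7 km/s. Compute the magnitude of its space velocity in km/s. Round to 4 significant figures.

d = 1/p = 1/0.001750″ = 571.43 pc.
μ = 116.7 mas/yr = 0.1167 ″/yr.
v_t = 4.740 μ d = 4.740 × 0.1167 × 571.43 = 316.09 km/s.
v = √(v_r² + v_t²) = √(302.7² + 316.09²) = √191540 = 437.65 km/s.

437.7 km/s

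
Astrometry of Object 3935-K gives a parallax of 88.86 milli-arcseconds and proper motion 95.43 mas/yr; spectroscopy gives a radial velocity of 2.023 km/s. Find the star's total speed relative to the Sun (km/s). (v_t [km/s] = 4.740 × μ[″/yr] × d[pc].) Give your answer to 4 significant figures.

d = 1/p = 1/0.08886″ = 11.254 pc.
μ = 95.43 mas/yr = 0.09543 ″/yr.
v_t = 4.740 μ d = 4.740 × 0.09543 × 11.254 = 5.0906 km/s.
v = √(v_r² + v_t²) = √(2.023² + 5.0906²) = √30.0067 = 5.4778 km/s.

5.478 km/s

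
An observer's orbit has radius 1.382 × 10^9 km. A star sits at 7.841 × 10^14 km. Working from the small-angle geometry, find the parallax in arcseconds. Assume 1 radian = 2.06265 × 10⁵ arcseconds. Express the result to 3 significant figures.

0.364 arcsec

θ ≈ B/d = (1.382 × 10^9) / (7.841 × 10^14) = 1.7625 × 10^-6 rad.
In arcseconds: 1.7625 × 10^-6 × 206265 = 0.36354″.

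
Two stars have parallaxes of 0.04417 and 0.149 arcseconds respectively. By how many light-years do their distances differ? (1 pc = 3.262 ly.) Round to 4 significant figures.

51.96 ly

d_A = 1/0.04417″ = 22.64 pc; d_B = 1/0.1490″ = 6.7114 pc.
|d_B − d_A| = |6.7114 − 22.64| = 15.929 pc = 15.929 × 3.262 ly = 51.96 ly.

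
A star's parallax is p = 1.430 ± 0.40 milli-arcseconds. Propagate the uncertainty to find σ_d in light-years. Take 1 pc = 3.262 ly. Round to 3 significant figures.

d = 1/p, so σ_d = σ_p / p².
σ_d = 0.000400 / (0.001430)² = 0.000400 / 0.0000020449 = 195.61 pc = 195.61 × 3.262 ly = 638.08 ly.

638 ly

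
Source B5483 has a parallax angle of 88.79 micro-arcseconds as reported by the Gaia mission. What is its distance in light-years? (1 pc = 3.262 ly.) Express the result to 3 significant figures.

p = 88.79 micro-arcseconds = 0.00008879 arcsec.
d = 1/p = 1/0.00008879 = 11263 pc.
In light-years: 11263 × 3.262 = 36740 ly.

36700 light years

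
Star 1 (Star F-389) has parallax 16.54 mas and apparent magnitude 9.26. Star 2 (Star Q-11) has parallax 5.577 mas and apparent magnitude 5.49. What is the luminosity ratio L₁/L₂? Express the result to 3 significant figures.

L₁/L₂ = 0.00353

d₁ = 1/p₁ = 1/0.01654″ = 60.459 pc; d₂ = 1/p₂ = 1/0.005577″ = 179.31 pc.
M₁ = m₁ − 5 log₁₀ d₁ + 5 = 9.26 − 8.9073 + 5 = 5.3527.
M₂ = 5.49 − 11.2680 + 5 = -0.7780.
L₁/L₂ = 10^(0.4(M₂ − M₁)) = 10^(0.4 × (-6.1307)) = 10^(-2.45228) = 0.0035296.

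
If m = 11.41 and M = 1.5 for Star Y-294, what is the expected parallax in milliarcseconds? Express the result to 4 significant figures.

1.042 mas

m − M = 11.41 − 1.5 = 9.91.
d = 10^((m−M)/5 + 1) = 10^2.982 = 959.4 pc.
p = 1/d = 1/959.4 = 0.0010423 arcsec = 1.0423 mas.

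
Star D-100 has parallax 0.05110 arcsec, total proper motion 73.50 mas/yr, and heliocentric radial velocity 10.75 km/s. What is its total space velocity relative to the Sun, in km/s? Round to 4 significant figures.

12.73 km/s

d = 1/p = 1/0.05110″ = 19.569 pc.
μ = 73.50 mas/yr = 0.07350 ″/yr.
v_t = 4.740 μ d = 4.740 × 0.07350 × 19.569 = 6.8176 km/s.
v = √(v_r² + v_t²) = √(10.75² + 6.8176²) = √162.042 = 12.73 km/s.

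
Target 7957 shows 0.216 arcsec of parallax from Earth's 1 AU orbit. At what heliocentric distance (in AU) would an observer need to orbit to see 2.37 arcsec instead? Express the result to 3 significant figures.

11.0 AU

Parallax scales linearly with baseline: p ∝ B, so B = p_target / p_Earth × 1 AU.
B = 2.37 / 0.216 = 10.972 AU.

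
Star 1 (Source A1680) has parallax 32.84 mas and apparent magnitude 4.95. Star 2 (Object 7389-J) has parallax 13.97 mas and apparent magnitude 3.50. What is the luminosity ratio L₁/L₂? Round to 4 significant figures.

L₁/L₂ = 0.04760

d₁ = 1/p₁ = 1/0.03284″ = 30.451 pc; d₂ = 1/p₂ = 1/0.01397″ = 71.582 pc.
M₁ = m₁ − 5 log₁₀ d₁ + 5 = 4.95 − 7.4180 + 5 = 2.5320.
M₂ = 3.50 − 9.2740 + 5 = -0.7740.
L₁/L₂ = 10^(0.4(M₂ − M₁)) = 10^(0.4 × (-3.3060)) = 10^(-1.32240) = 0.047599.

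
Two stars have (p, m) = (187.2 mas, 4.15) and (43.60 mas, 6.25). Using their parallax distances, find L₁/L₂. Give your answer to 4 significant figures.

d₁ = 1/p₁ = 1/0.1872″ = 5.3419 pc; d₂ = 1/p₂ = 1/0.04360″ = 22.936 pc.
M₁ = m₁ − 5 log₁₀ d₁ + 5 = 4.15 − 3.6385 + 5 = 5.5115.
M₂ = 6.25 − 6.8026 + 5 = 4.4474.
L₁/L₂ = 10^(0.4(M₂ − M₁)) = 10^(0.4 × (-1.0641)) = 10^(-0.42564) = 0.37528.

L₁/L₂ = 0.3753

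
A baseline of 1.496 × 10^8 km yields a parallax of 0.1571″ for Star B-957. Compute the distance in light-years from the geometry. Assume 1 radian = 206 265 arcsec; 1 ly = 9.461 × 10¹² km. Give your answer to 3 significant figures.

θ = 0.1571″ = 0.1571/206265 = 7.6164 × 10^-7 rad.
d = B/θ = (1.496 × 10^8) / (7.6164 × 10^-7) = 1.9642 × 10^14 km = (1.9642 × 10^14) / (9.461 × 10^12) ly = 20.761 ly.

20.8 ly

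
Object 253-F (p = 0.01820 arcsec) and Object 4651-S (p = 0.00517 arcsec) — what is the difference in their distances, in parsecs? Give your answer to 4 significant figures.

138.5 pc

d_A = 1/0.01820″ = 54.945 pc; d_B = 1/0.005170″ = 193.42 pc.
|d_B − d_A| = |193.42 − 54.945| = 138.48 pc.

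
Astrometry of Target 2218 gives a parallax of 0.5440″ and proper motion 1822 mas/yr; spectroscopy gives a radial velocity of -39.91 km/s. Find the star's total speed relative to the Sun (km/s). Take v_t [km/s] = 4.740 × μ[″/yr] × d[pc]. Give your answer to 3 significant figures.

d = 1/p = 1/0.5440″ = 1.8382 pc.
μ = 1822 mas/yr = 1.822 ″/yr.
v_t = 4.740 μ d = 4.740 × 1.822 × 1.8382 = 15.875 km/s.
v = √(v_r² + v_t²) = √((-39.91)² + 15.875²) = √1844.82 = 42.951 km/s.

43.0 km/s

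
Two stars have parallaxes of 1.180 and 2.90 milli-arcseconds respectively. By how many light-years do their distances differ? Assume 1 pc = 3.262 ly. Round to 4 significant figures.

d_A = 1/0.001180″ = 847.46 pc; d_B = 1/0.002900″ = 344.83 pc.
|d_B − d_A| = |344.83 − 847.46| = 502.63 pc = 502.63 × 3.262 ly = 1639.6 ly.

1640 ly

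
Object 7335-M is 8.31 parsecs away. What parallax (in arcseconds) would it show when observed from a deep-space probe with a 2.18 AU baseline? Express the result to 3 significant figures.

p (arcsec) = B (AU) / d (pc).
p = 2.18 / 8.31 = 0.26233 arcsec.

0.262 arcsec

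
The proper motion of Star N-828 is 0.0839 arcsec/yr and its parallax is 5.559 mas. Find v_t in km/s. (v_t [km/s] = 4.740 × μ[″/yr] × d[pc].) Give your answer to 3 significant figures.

d = 1/p = 1/0.005559″ = 179.89 pc.
v_t = 4.74 × μ × d = 4.74 × 0.0839 × 179.89 = 71.54 km/s.

71.5 km/s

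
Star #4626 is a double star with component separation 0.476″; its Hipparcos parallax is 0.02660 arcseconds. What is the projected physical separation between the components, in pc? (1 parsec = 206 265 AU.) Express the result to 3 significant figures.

8.68 × 10^-5 pc

d = 1/p = 1/0.02660″ = 37.594 pc.
At distance d (pc), an angle of θ arcsec spans θ·d AU: s = 0.476 × 37.594 = 17.895 AU.
= 17.895 / 206265 = 8.6757 × 10^-5 pc.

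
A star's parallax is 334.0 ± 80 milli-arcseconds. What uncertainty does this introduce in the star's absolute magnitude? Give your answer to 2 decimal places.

M = m − 5 log₁₀ d + 5 = m + 5 log₁₀ p + 5, so ∂M/∂p = 5/(p ln 10).
σ_M = (5/ln 10) · (σ_p/p) = 2.1715 × 80/334.0 = 2.1715 × 0.23952 = 0.52012.

σ_M = 0.52 mag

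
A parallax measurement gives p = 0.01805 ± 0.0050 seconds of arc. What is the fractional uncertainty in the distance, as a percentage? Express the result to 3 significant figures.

27.7%

For d = 1/p, |σ_d/d| = |σ_p/p|.
σ_p/p = 0.0050 / 0.01805 = 0.27701 = 27.701%.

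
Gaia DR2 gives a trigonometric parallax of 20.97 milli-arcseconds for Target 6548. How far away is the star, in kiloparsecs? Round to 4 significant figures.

p = 20.97 milli-arcseconds = 0.02097 arcsec.
d = 1/p = 1/0.02097 = 47.687 pc.
= 0.047687 kpc.

0.04769 kpc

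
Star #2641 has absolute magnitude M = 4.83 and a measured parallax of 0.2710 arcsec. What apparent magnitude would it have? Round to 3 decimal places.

m = 2.665

d = 1/p = 1/0.2710″ = 3.69 pc.
m − M = 5 log₁₀ d − 5 = 5 log₁₀(3.69) − 5 = 2.8351 − 5 = -2.1649.
m = M + (m − M) = 4.83 + (-2.1649) = 2.665.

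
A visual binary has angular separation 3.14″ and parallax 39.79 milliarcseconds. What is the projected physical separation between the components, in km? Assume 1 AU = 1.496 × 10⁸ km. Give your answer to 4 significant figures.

d = 1/p = 1/0.03979″ = 25.132 pc.
At distance d (pc), an angle of θ arcsec spans θ·d AU: s = 3.14 × 25.132 = 78.914 AU.
= 78.914 × 1.496 × 10⁸ km = 1.1806 × 10^10 km.

1.181 × 10^10 km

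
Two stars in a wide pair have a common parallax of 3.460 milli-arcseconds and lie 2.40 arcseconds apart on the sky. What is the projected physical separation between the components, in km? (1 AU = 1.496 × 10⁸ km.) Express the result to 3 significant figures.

1.04 × 10^11 km

d = 1/p = 1/0.003460″ = 289.02 pc.
At distance d (pc), an angle of θ arcsec spans θ·d AU: s = 2.40 × 289.02 = 693.65 AU.
= 693.65 × 1.496 × 10⁸ km = 1.0377 × 10^11 km.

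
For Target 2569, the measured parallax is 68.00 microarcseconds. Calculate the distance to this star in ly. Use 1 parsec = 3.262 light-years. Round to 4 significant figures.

47970 ly

p = 68.00 microarcseconds = 0.00006800 arcsec.
d = 1/p = 1/0.00006800 = 14706 pc.
In light-years: 14706 × 3.262 = 47971 ly.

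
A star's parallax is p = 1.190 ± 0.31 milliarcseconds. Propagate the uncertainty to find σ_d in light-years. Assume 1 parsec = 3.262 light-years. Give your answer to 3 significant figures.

d = 1/p, so σ_d = σ_p / p².
σ_d = 0.000310 / (0.001190)² = 0.000310 / 0.0000014161 = 218.91 pc = 218.91 × 3.262 ly = 714.08 ly.

714 ly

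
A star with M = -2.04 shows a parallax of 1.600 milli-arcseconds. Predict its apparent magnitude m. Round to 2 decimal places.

m = 6.94

d = 1/p = 1/0.001600″ = 625 pc.
m − M = 5 log₁₀ d − 5 = 5 log₁₀(625) − 5 = 13.9794 − 5 = 8.9794.
m = M + (m − M) = -2.04 + 8.9794 = 6.94.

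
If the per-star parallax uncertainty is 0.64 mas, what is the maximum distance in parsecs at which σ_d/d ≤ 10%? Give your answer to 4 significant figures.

156.3 pc

σ_d/d = σ_p/p, so the condition is σ_p/p ≤ 0.10, i.e. p ≥ σ_p/0.10.
p_min = 0.64/0.10 = 6.4 mas = 0.0064 arcsec.
d_max = 1/p_min = 1/0.0064 = 156.25 pc.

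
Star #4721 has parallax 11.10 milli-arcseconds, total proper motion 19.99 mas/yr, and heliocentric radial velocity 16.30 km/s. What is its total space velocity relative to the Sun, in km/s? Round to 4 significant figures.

d = 1/p = 1/0.01110″ = 90.09 pc.
μ = 19.99 mas/yr = 0.01999 ″/yr.
v_t = 4.740 μ d = 4.740 × 0.01999 × 90.09 = 8.5363 km/s.
v = √(v_r² + v_t²) = √(16.30² + 8.5363²) = √338.558 = 18.4 km/s.

18.40 km/s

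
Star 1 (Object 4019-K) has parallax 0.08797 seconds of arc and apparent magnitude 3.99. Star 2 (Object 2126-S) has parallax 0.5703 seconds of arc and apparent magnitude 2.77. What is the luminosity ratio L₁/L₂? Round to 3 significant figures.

L₁/L₂ = 13.7

d₁ = 1/p₁ = 1/0.08797″ = 11.368 pc; d₂ = 1/p₂ = 1/0.5703″ = 1.7535 pc.
M₁ = m₁ − 5 log₁₀ d₁ + 5 = 3.99 − 5.2784 + 5 = 3.7116.
M₂ = 2.77 − 1.2195 + 5 = 6.5505.
L₁/L₂ = 10^(0.4(M₂ − M₁)) = 10^(0.4 × 2.8389) = 10^1.13556 = 13.663.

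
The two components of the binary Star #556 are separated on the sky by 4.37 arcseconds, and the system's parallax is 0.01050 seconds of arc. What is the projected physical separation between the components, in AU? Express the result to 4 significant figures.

d = 1/p = 1/0.01050″ = 95.238 pc.
At distance d (pc), an angle of θ arcsec spans θ·d AU: s = 4.37 × 95.238 = 416.19 AU.

416.2 AU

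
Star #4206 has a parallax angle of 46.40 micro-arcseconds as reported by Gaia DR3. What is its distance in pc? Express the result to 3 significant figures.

21600 pc

p = 46.40 micro-arcseconds = 0.00004640 arcsec.
d = 1/p = 1/0.00004640 = 21552 pc.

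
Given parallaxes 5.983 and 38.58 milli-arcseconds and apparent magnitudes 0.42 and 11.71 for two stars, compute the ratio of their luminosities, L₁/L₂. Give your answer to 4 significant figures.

d₁ = 1/p₁ = 1/0.005983″ = 167.14 pc; d₂ = 1/p₂ = 1/0.03858″ = 25.92 pc.
M₁ = m₁ − 5 log₁₀ d₁ + 5 = 0.42 − 11.1154 + 5 = -5.6954.
M₂ = 11.71 − 7.0682 + 5 = 9.6418.
L₁/L₂ = 10^(0.4(M₂ − M₁)) = 10^(0.4 × 15.3372) = 10^6.13488 = 1.3642 × 10^6.

L₁/L₂ = 1.364 × 10^6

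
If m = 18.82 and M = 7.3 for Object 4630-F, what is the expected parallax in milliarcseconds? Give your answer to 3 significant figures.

m − M = 18.82 − 7.3 = 11.52.
d = 10^((m−M)/5 + 1) = 10^3.304 = 2013.7 pc.
p = 1/d = 1/2013.7 = 0.0004966 arcsec = 0.4966 mas.

0.497 mas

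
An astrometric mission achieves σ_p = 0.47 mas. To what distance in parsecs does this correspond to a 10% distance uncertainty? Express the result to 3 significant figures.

σ_d/d = σ_p/p, so the condition is σ_p/p ≤ 0.10, i.e. p ≥ σ_p/0.10.
p_min = 0.47/0.10 = 4.7 mas = 0.0047 arcsec.
d_max = 1/p_min = 1/0.0047 = 212.77 pc.

213 pc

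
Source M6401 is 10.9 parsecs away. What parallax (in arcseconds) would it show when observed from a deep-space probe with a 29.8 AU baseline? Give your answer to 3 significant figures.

2.73 arcsec

p (arcsec) = B (AU) / d (pc).
p = 29.8 / 10.9 = 2.7339 arcsec.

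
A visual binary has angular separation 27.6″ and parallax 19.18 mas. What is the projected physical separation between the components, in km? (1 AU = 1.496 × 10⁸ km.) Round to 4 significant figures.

d = 1/p = 1/0.01918″ = 52.138 pc.
At distance d (pc), an angle of θ arcsec spans θ·d AU: s = 27.6 × 52.138 = 1439 AU.
= 1439 × 1.496 × 10⁸ km = 2.1527 × 10^11 km.

2.153 × 10^11 km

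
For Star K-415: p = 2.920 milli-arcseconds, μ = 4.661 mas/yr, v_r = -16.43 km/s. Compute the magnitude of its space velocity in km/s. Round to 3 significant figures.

18.1 km/s

d = 1/p = 1/0.002920″ = 342.47 pc.
μ = 4.661 mas/yr = 0.004661 ″/yr.
v_t = 4.740 μ d = 4.740 × 0.004661 × 342.47 = 7.5662 km/s.
v = √(v_r² + v_t²) = √((-16.43)² + 7.5662²) = √327.192 = 18.088 km/s.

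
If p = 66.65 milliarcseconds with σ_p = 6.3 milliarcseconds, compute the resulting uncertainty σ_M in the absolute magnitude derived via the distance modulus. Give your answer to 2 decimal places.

M = m − 5 log₁₀ d + 5 = m + 5 log₁₀ p + 5, so ∂M/∂p = 5/(p ln 10).
σ_M = (5/ln 10) · (σ_p/p) = 2.1715 × 6.3/66.65 = 2.1715 × 0.094524 = 0.20526.

σ_M = 0.21 mag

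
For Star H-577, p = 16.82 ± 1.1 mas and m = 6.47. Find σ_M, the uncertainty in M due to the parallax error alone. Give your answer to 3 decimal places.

M = m − 5 log₁₀ d + 5 = m + 5 log₁₀ p + 5, so ∂M/∂p = 5/(p ln 10).
σ_M = (5/ln 10) · (σ_p/p) = 2.1715 × 1.1/16.82 = 2.1715 × 0.065398 = 0.14201.

σ_M = 0.142 mag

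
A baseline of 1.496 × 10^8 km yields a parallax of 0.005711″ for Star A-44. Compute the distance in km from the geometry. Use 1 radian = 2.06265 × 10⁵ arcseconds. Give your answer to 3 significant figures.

5.40 × 10^15 km

θ = 0.005711″ = 0.005711/206265 = 2.7688 × 10^-8 rad.
d = B/θ = (1.496 × 10^8) / (2.7688 × 10^-8) = 5.4031 × 10^15 km.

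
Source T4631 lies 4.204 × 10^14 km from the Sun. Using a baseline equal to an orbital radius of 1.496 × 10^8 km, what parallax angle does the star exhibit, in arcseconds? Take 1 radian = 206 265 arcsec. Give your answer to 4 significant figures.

θ ≈ B/d = (1.496 × 10^8) / (4.204 × 10^14) = 3.5585 × 10^-7 rad.
In arcseconds: 3.5585 × 10^-7 × 206265 = 0.073399″.

0.07340 arcsec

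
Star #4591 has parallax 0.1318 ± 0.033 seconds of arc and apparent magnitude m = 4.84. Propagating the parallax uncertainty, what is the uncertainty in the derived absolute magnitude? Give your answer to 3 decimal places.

σ_M = 0.544 mag

M = m − 5 log₁₀ d + 5 = m + 5 log₁₀ p + 5, so ∂M/∂p = 5/(p ln 10).
σ_M = (5/ln 10) · (σ_p/p) = 2.1715 × 0.033/0.1318 = 2.1715 × 0.25038 = 0.5437.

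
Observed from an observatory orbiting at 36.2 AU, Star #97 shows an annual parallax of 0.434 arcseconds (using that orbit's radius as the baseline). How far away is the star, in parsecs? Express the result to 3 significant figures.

With baseline B (in AU) and parallax p (in arcsec), d = B/p parsecs.
d = 36.2 / 0.434 = 83.41 pc.

83.4 pc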